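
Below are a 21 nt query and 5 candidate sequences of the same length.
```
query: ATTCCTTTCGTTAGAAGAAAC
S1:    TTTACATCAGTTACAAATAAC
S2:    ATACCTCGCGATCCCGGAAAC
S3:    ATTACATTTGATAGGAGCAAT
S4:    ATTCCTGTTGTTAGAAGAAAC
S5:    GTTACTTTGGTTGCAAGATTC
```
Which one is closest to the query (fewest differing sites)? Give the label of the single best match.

S4

Hamming distances to query — S1: 8; S2: 8; S3: 7; S4: 2; S5: 7.
Smallest is S4 with 2 mismatches.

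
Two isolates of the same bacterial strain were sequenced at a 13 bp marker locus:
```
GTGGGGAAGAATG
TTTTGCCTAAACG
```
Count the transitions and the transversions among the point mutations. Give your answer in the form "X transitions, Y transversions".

2 transitions, 6 transversions

Transitions (purine↔purine or pyrimidine↔pyrimidine): 9 G→A, 12 T→C.
Transversions (purine↔pyrimidine): 1 G→T, 3 G→T, 4 G→T, 6 G→C, 7 A→C, 8 A→T.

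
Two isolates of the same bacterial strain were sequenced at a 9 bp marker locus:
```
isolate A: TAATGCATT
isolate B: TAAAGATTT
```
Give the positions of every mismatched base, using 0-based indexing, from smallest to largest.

Differences at position 3 (T→A), position 5 (C→A), position 6 (A→T).

3, 5, 6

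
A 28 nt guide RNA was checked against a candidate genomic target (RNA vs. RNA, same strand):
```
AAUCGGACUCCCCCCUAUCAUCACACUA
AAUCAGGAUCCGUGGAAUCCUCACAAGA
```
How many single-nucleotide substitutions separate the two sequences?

11

The sequences differ at positions 5, 7, 8, 12, 13, 14, 15, 16, 20, 26, 27 (1-based) — 11 in total.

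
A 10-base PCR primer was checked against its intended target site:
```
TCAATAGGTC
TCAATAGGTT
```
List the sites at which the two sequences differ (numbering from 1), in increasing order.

10

Differences at site 10 (C→T).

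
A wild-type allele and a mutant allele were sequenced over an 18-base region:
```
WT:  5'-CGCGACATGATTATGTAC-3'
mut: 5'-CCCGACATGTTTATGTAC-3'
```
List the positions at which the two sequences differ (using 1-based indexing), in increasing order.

2, 10

Scanning 1-based: 2: G/C; 10: A/T.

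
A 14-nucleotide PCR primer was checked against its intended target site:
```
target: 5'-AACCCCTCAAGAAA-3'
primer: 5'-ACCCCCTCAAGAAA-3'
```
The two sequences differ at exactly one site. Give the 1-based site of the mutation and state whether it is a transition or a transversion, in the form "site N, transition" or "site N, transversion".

The sequences differ only at site 2: A→C (purine→pyrimidine), a transversion.

site 2, transversion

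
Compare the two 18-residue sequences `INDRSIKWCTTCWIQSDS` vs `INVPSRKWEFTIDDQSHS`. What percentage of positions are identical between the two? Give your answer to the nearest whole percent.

50%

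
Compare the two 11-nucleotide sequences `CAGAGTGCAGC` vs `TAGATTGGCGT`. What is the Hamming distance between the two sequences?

5

The sequences differ at bases 1, 5, 8, 9, 11 (1-based) — 5 in total.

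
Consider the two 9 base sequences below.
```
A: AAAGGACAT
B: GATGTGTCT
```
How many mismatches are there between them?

Comparing position by position, 6 bases differ: 1 (A/G), 3 (A/T), 5 (G/T), 6 (A/G), 7 (C/T), 8 (A/C).

6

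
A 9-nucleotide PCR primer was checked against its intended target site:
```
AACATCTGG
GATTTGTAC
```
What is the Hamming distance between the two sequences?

Mismatches (1-based): base 1: A→G; base 3: C→T; base 4: A→T; base 6: C→G; base 8: G→A; base 9: G→C.

6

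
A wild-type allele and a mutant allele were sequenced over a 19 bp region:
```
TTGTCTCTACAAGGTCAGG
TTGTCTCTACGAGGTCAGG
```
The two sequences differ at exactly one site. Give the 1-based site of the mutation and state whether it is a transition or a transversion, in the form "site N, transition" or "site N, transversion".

site 11, transition

The sequences differ only at site 11: A→G (purine→purine), a transition.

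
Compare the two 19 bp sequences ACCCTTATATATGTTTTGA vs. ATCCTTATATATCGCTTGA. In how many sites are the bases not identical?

Mismatches (1-based): site 2: C→T; site 13: G→C; site 14: T→G; site 15: T→C.

4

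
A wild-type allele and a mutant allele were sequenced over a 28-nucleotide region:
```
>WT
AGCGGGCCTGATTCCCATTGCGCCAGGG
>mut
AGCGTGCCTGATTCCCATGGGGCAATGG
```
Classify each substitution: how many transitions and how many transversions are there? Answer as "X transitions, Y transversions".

Mismatches (1-based):
position 5: G→T (purine→pyrimidine, transversion)
position 19: T→G (pyrimidine→purine, transversion)
position 21: C→G (pyrimidine→purine, transversion)
position 24: C→A (pyrimidine→purine, transversion)
position 26: G→T (purine→pyrimidine, transversion)

0 transitions, 5 transversions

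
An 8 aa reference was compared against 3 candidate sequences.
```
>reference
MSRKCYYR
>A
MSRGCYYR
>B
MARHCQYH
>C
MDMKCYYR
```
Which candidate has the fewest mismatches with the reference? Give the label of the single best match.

A differs at 1 position; B differs at 4 positions; C differs at 2 positions. The closest is A.

A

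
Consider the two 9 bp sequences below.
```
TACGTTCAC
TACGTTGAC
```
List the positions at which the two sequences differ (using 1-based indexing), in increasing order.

7

Differences at position 7 (C→G).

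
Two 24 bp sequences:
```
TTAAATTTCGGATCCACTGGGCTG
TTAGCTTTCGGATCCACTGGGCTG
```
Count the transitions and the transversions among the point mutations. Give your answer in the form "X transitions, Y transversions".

1 transition, 1 transversion

Mismatches (1-based):
base 4: A→G (purine→purine, transition)
base 5: A→C (purine→pyrimidine, transversion)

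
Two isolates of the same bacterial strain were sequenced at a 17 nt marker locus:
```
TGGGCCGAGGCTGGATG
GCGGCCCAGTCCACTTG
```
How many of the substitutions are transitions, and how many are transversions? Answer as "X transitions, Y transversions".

2 transitions, 6 transversions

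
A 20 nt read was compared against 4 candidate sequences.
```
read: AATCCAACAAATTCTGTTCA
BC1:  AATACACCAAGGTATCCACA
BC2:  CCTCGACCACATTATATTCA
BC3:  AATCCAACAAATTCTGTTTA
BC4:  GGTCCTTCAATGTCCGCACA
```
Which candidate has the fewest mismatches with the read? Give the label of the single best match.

Hamming distances to read — BC1: 8; BC2: 7; BC3: 1; BC4: 9.
Smallest is BC3 with 1 mismatch.

BC3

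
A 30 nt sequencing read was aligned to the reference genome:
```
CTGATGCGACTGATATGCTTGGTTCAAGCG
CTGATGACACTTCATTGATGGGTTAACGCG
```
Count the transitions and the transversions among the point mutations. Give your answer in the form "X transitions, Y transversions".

0 transitions, 10 transversions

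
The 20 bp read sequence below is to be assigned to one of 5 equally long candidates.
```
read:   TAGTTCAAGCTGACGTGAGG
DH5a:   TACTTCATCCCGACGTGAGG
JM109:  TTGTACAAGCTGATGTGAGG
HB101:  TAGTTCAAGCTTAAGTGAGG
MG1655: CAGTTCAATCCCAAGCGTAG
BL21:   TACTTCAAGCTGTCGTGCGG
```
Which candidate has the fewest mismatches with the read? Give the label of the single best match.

HB101

DH5a differs at 4 sites; JM109 differs at 3 sites; HB101 differs at 2 sites; MG1655 differs at 8 sites; BL21 differs at 3 sites. The closest is HB101.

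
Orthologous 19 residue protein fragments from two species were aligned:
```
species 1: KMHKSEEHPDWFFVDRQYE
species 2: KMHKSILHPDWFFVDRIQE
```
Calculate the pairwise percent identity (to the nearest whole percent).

79%

4 positions differ (6, 7, 17, 18), so 15 of 19 match: 15/19 = 78.95%.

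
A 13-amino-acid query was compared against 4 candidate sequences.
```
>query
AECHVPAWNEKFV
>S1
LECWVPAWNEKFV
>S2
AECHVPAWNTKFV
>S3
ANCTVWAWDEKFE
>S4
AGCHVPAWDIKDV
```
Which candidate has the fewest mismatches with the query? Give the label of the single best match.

S1 differs at 2 residues; S2 differs at 1 residue; S3 differs at 5 residues; S4 differs at 4 residues. The closest is S2.

S2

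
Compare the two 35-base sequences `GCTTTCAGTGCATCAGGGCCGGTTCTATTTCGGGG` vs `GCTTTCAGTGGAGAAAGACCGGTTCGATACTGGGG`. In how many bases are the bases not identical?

Comparing position by position, 9 bases differ: 11 (C/G), 13 (T/G), 14 (C/A), 16 (G/A), 18 (G/A), 26 (T/G), 29 (T/A), 30 (T/C), 31 (C/T).

9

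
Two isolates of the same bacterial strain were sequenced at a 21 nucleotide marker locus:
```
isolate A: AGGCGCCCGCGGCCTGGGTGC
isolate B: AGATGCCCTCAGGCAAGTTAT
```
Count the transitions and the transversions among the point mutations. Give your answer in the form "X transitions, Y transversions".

6 transitions, 4 transversions

Transitions (purine↔purine or pyrimidine↔pyrimidine): 3 G→A, 4 C→T, 11 G→A, 16 G→A, 20 G→A, 21 C→T.
Transversions (purine↔pyrimidine): 9 G→T, 13 C→G, 15 T→A, 18 G→T.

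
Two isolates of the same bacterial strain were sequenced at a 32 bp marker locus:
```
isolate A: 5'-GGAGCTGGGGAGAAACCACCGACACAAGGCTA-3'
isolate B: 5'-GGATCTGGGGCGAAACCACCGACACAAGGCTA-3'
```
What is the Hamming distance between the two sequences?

2

The sequences differ at sites 4, 11 (1-based) — 2 in total.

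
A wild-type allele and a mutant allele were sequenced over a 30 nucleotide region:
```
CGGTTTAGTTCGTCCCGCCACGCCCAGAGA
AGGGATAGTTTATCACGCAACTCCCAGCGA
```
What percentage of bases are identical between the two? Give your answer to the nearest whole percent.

70%

9 positions differ (1, 4, 5, 11, 12, 15, 19, 22, 28), so 21 of 30 match: 21/30 = 70%.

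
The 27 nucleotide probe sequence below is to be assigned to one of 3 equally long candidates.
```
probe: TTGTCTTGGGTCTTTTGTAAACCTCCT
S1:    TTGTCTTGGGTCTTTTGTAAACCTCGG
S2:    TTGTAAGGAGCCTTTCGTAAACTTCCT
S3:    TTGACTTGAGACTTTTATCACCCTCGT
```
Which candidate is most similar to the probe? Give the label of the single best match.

S1

S1 differs at 2 bases; S2 differs at 7 bases; S3 differs at 7 bases. The closest is S1.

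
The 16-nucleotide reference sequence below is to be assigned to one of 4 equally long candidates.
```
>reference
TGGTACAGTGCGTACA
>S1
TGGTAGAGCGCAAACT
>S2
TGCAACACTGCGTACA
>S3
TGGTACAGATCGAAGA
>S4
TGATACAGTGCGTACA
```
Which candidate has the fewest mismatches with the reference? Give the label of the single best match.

S4

S1 differs at 5 bases; S2 differs at 3 bases; S3 differs at 4 bases; S4 differs at 1 base. The closest is S4.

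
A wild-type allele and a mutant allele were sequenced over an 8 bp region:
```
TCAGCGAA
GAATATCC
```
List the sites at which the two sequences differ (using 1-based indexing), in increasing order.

Scanning 1-based: 1: T/G; 2: C/A; 4: G/T; 5: C/A; 6: G/T; 7: A/C; 8: A/C.

1, 2, 4, 5, 6, 7, 8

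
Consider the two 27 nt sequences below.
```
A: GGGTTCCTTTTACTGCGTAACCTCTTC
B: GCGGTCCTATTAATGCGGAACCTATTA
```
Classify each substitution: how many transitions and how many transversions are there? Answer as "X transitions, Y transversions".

0 transitions, 7 transversions

Transitions (purine↔purine or pyrimidine↔pyrimidine): none.
Transversions (purine↔pyrimidine): 2 G→C, 4 T→G, 9 T→A, 13 C→A, 18 T→G, 24 C→A, 27 C→A.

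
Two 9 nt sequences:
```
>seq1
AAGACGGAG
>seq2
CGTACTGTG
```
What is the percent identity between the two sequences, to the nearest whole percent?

Mismatches at positions 1, 2, 3, 6, 8 (1-based): 5 of 9.
Identical positions: 4/9 = 44.44% → 44%.

44%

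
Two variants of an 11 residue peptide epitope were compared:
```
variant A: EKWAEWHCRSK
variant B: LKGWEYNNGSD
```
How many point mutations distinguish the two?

8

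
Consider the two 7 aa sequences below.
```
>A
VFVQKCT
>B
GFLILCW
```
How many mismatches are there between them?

The sequences differ at residues 1, 3, 4, 5, 7 (1-based) — 5 in total.

5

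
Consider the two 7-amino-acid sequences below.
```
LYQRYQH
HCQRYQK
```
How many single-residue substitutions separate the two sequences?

3

Comparing position by position, 3 positions differ: 1 (L/H), 2 (Y/C), 7 (H/K).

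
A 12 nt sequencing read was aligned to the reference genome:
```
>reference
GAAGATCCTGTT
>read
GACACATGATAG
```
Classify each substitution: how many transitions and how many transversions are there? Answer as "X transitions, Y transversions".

2 transitions, 8 transversions

Mismatches (1-based):
position 3: A→C (purine→pyrimidine, transversion)
position 4: G→A (purine→purine, transition)
position 5: A→C (purine→pyrimidine, transversion)
position 6: T→A (pyrimidine→purine, transversion)
position 7: C→T (pyrimidine→pyrimidine, transition)
position 8: C→G (pyrimidine→purine, transversion)
position 9: T→A (pyrimidine→purine, transversion)
position 10: G→T (purine→pyrimidine, transversion)
position 11: T→A (pyrimidine→purine, transversion)
position 12: T→G (pyrimidine→purine, transversion)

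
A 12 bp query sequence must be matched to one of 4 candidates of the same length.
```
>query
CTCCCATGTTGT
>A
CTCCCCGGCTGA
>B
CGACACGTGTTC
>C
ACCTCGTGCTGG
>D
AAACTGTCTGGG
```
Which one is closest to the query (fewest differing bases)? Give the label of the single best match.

A

A differs at 4 bases; B differs at 9 bases; C differs at 6 bases; D differs at 8 bases. The closest is A.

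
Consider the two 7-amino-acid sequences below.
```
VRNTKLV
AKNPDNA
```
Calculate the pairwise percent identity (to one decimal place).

14.3%

Mismatches at positions 1, 2, 4, 5, 6, 7 (1-based): 6 of 7.
Identical positions: 1/7 = 14.29% → 14.3%.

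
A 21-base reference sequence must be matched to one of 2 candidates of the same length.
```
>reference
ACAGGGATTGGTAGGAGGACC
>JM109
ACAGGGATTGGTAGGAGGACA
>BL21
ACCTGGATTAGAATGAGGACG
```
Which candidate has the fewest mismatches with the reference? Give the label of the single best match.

JM109 differs at 1 base; BL21 differs at 6 bases. The closest is JM109.

JM109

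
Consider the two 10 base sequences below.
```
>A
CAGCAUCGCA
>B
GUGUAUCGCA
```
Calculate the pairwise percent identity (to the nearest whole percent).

Mismatches at positions 1, 2, 4 (1-based): 3 of 10.
Identical positions: 7/10 = 70% → 70%.

70%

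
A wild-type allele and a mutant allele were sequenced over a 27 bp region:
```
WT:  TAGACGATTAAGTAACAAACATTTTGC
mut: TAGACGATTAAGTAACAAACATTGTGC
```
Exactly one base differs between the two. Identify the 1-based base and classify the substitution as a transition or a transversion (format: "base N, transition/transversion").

Base 24 changes T→G. T is a pyrimidine and G is a purine, so this is a transversion.

base 24, transversion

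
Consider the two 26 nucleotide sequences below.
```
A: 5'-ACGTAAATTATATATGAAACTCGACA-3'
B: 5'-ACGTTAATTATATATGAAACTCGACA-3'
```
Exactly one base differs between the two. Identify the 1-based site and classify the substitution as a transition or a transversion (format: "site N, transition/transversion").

Site 5 changes A→T. A is a purine and T is a pyrimidine, so this is a transversion.

site 5, transversion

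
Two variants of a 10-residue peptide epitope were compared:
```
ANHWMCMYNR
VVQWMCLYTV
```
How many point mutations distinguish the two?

6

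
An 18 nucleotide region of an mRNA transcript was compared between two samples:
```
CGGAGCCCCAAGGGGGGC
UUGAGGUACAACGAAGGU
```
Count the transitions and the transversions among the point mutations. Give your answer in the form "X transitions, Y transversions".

5 transitions, 4 transversions

Transitions (purine↔purine or pyrimidine↔pyrimidine): 1 C→U, 7 C→U, 14 G→A, 15 G→A, 18 C→U.
Transversions (purine↔pyrimidine): 2 G→U, 6 C→G, 8 C→A, 12 G→C.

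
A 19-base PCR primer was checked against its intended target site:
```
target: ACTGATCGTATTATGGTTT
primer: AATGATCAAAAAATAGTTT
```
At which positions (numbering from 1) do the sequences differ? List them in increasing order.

Scanning 1-based: 2: C/A; 8: G/A; 9: T/A; 11: T/A; 12: T/A; 15: G/A.

2, 8, 9, 11, 12, 15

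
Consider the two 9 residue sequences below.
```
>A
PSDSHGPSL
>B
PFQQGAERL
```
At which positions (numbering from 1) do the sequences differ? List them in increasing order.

2, 3, 4, 5, 6, 7, 8

Differences at position 2 (S→F), position 3 (D→Q), position 4 (S→Q), position 5 (H→G), position 6 (G→A), position 7 (P→E), position 8 (S→R).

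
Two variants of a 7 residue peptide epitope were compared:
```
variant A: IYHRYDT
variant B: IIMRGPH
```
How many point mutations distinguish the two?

Mismatches (1-based): position 2: Y→I; position 3: H→M; position 5: Y→G; position 6: D→P; position 7: T→H.

5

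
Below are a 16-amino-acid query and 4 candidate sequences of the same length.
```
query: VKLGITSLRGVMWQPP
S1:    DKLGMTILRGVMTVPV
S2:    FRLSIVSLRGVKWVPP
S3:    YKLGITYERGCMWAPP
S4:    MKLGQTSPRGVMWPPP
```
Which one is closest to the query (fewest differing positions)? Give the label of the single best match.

S4

Hamming distances to query — S1: 6; S2: 6; S3: 5; S4: 4.
Smallest is S4 with 4 mismatches.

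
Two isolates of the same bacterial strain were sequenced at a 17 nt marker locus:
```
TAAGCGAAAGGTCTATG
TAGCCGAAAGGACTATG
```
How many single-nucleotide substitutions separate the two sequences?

3

Mismatches (1-based): position 3: A→G; position 4: G→C; position 12: T→A.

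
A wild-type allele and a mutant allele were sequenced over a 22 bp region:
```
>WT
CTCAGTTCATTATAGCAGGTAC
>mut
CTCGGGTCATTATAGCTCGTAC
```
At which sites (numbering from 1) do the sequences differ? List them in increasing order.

Scanning 1-based: 4: A/G; 6: T/G; 17: A/T; 18: G/C.

4, 6, 17, 18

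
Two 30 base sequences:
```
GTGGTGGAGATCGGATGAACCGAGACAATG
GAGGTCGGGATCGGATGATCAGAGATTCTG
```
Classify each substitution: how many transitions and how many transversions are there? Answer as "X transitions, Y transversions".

2 transitions, 6 transversions

Transitions (purine↔purine or pyrimidine↔pyrimidine): 8 A→G, 26 C→T.
Transversions (purine↔pyrimidine): 2 T→A, 6 G→C, 19 A→T, 21 C→A, 27 A→T, 28 A→C.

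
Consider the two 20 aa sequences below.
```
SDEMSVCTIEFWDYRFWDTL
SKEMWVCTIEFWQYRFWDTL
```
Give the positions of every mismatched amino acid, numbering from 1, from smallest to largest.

2, 5, 13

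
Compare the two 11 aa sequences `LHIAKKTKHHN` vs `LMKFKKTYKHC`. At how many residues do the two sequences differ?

6

Mismatches (1-based): residue 2: H→M; residue 3: I→K; residue 4: A→F; residue 8: K→Y; residue 9: H→K; residue 11: N→C.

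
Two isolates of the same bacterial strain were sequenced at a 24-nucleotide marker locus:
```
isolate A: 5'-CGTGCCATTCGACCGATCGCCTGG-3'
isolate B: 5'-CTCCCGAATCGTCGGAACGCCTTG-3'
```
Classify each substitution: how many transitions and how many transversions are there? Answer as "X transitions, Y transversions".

1 transition, 8 transversions

Transitions (purine↔purine or pyrimidine↔pyrimidine): 3 T→C.
Transversions (purine↔pyrimidine): 2 G→T, 4 G→C, 6 C→G, 8 T→A, 12 A→T, 14 C→G, 17 T→A, 23 G→T.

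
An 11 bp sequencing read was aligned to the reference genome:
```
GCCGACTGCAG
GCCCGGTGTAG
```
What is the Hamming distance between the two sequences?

The sequences differ at bases 4, 5, 6, 9 (1-based) — 4 in total.

4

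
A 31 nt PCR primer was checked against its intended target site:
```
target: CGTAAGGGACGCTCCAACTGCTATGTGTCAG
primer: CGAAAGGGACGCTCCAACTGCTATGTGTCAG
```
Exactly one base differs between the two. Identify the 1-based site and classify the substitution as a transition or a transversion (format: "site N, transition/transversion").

Site 3 changes T→A. T is a pyrimidine and A is a purine, so this is a transversion.

site 3, transversion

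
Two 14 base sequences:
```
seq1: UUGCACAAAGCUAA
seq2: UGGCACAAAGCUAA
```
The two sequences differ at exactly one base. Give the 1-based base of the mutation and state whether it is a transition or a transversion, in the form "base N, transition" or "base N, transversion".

The sequences differ only at base 2: U→G (pyrimidine→purine), a transversion.

base 2, transversion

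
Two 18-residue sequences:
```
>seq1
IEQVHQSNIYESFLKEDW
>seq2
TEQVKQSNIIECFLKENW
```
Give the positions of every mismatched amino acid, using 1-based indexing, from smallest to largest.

1, 5, 10, 12, 17

Scanning 1-based: 1: I/T; 5: H/K; 10: Y/I; 12: S/C; 17: D/N.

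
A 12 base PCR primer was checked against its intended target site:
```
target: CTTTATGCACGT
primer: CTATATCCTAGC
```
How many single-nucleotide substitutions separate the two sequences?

Comparing position by position, 5 bases differ: 3 (T/A), 7 (G/C), 9 (A/T), 10 (C/A), 12 (T/C).

5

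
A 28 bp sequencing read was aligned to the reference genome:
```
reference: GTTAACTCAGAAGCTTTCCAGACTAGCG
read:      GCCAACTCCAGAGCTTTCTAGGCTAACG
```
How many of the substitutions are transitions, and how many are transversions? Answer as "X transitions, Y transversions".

Transitions (purine↔purine or pyrimidine↔pyrimidine): 2 T→C, 3 T→C, 10 G→A, 11 A→G, 19 C→T, 22 A→G, 26 G→A.
Transversions (purine↔pyrimidine): 9 A→C.

7 transitions, 1 transversion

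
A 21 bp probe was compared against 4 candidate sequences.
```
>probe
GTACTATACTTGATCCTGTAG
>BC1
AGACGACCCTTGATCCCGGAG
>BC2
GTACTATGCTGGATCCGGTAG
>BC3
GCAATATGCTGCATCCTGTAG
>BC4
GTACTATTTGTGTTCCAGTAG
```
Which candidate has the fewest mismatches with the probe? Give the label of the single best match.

BC1 differs at 7 sites; BC2 differs at 3 sites; BC3 differs at 5 sites; BC4 differs at 5 sites. The closest is BC2.

BC2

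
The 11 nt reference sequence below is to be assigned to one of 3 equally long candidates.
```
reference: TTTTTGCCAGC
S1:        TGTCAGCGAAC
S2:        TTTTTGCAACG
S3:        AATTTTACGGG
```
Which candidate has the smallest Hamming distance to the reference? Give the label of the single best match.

S2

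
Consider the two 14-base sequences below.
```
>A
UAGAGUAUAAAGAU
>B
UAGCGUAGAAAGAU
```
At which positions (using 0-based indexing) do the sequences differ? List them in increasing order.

3, 7

Scanning 0-based: 3: A/C; 7: U/G.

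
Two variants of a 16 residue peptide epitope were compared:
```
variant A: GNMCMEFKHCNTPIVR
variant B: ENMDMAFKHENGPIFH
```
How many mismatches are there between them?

The sequences differ at positions 1, 4, 6, 10, 12, 15, 16 (1-based) — 7 in total.

7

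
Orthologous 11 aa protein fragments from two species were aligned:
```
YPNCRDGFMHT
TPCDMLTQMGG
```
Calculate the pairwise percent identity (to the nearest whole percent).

9 positions differ (1, 3, 4, 5, 6, 7, 8, 10, 11), so 2 of 11 match: 2/11 = 18.18%.

18%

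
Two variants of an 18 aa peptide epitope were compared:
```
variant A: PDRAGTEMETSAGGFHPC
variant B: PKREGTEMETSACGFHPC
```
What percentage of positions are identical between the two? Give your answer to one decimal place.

83.3%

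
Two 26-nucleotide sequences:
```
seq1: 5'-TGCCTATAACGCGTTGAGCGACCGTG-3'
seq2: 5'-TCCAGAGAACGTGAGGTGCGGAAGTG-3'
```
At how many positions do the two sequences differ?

11

The sequences differ at positions 2, 4, 5, 7, 12, 14, 15, 17, 21, 22, 23 (1-based) — 11 in total.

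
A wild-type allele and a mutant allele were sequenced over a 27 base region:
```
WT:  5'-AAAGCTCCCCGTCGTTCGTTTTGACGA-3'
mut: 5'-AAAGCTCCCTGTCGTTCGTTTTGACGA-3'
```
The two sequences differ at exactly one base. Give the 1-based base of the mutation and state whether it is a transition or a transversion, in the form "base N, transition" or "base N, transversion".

base 10, transition

Base 10 changes C→T. C is a pyrimidine and T is a pyrimidine, so this is a transition.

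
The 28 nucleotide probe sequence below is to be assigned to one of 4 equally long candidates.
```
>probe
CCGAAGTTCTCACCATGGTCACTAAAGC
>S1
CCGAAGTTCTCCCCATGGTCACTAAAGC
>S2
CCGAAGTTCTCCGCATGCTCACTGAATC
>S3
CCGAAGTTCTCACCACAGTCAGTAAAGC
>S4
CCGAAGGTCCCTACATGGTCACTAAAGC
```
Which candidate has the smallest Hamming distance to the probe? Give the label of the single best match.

Hamming distances to probe — S1: 1; S2: 5; S3: 3; S4: 4.
Smallest is S1 with 1 mismatch.

S1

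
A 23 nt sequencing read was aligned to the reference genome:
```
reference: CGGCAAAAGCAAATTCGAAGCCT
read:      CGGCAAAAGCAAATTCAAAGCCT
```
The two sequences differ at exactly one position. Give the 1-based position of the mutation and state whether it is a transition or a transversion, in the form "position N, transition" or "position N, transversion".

position 17, transition

Position 17 changes G→A. G is a purine and A is a purine, so this is a transition.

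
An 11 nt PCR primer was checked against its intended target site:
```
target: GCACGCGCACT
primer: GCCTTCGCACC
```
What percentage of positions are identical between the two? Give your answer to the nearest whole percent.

Mismatches at positions 3, 4, 5, 11 (1-based): 4 of 11.
Identical positions: 7/11 = 63.64% → 64%.

64%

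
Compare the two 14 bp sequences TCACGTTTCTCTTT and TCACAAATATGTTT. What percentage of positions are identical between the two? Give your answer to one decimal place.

64.3%

Mismatches at positions 5, 6, 7, 9, 11 (1-based): 5 of 14.
Identical positions: 9/14 = 64.29% → 64.3%.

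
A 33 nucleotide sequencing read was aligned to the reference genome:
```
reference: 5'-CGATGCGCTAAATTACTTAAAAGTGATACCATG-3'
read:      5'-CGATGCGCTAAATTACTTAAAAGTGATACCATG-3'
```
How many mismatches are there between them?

The two sequences are identical at every position.

0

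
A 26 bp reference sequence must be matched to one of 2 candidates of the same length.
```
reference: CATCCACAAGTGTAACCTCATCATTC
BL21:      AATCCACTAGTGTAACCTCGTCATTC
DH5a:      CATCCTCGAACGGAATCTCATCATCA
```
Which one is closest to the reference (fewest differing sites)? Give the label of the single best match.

BL21 differs at 3 sites; DH5a differs at 8 sites. The closest is BL21.

BL21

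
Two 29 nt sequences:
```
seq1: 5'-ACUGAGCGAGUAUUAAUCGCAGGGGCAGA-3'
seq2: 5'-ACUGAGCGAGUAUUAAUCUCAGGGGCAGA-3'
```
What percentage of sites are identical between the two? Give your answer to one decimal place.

1 position differs (19), so 28 of 29 match: 28/29 = 96.55%.

96.6%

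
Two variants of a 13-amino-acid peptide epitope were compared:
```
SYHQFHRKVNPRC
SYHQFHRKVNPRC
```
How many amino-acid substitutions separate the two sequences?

The two sequences are identical at every position.

0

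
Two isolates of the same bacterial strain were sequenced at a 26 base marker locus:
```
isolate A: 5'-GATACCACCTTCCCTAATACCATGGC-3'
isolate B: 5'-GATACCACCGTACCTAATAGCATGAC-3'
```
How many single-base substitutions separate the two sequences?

4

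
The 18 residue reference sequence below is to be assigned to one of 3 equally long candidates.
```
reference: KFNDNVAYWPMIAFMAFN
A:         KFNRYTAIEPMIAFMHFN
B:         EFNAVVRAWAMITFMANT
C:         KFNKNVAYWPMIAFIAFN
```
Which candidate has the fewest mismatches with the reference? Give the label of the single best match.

C

A differs at 6 positions; B differs at 9 positions; C differs at 2 positions. The closest is C.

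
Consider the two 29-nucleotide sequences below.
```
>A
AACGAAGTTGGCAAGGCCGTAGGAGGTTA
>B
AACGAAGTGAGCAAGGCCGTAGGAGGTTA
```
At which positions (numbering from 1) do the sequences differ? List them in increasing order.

9, 10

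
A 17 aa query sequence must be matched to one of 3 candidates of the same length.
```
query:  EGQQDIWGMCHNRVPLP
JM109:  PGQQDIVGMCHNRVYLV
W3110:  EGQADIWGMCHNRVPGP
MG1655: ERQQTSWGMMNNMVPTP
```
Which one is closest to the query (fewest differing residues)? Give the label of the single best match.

W3110

JM109 differs at 4 residues; W3110 differs at 2 residues; MG1655 differs at 7 residues. The closest is W3110.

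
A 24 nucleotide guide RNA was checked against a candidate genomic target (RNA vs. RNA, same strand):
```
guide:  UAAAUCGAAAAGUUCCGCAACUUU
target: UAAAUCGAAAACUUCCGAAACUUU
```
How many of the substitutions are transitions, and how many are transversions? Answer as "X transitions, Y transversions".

Transitions (purine↔purine or pyrimidine↔pyrimidine): none.
Transversions (purine↔pyrimidine): 12 G→C, 18 C→A.

0 transitions, 2 transversions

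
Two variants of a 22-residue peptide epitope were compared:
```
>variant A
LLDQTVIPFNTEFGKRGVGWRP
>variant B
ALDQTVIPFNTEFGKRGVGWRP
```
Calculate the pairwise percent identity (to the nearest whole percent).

95%

Mismatch at position 1 (1-based): 1 of 22.
Identical positions: 21/22 = 95.45% → 95%.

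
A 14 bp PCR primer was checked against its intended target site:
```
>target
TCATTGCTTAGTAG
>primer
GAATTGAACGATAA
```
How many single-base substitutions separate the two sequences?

8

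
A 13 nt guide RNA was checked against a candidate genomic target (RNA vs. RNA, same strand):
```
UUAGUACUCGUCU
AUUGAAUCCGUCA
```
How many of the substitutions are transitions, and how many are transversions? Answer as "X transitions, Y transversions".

2 transitions, 4 transversions

Mismatches (1-based):
position 1: U→A (pyrimidine→purine, transversion)
position 3: A→U (purine→pyrimidine, transversion)
position 5: U→A (pyrimidine→purine, transversion)
position 7: C→U (pyrimidine→pyrimidine, transition)
position 8: U→C (pyrimidine→pyrimidine, transition)
position 13: U→A (pyrimidine→purine, transversion)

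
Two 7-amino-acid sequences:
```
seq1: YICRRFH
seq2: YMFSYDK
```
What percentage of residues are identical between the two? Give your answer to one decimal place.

14.3%

Mismatches at positions 2, 3, 4, 5, 6, 7 (1-based): 6 of 7.
Identical positions: 1/7 = 14.29% → 14.3%.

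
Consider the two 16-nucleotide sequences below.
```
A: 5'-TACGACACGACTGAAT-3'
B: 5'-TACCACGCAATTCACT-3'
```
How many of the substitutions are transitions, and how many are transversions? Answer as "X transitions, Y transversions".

3 transitions, 3 transversions

Transitions (purine↔purine or pyrimidine↔pyrimidine): 7 A→G, 9 G→A, 11 C→T.
Transversions (purine↔pyrimidine): 4 G→C, 13 G→C, 15 A→C.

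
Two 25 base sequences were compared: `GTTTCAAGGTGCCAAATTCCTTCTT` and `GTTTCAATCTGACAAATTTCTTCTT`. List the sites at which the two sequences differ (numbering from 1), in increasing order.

Scanning 1-based: 8: G/T; 9: G/C; 12: C/A; 19: C/T.

8, 9, 12, 19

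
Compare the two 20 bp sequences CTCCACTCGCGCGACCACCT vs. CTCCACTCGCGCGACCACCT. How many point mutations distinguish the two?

0

No positions differ; the sequences are identical.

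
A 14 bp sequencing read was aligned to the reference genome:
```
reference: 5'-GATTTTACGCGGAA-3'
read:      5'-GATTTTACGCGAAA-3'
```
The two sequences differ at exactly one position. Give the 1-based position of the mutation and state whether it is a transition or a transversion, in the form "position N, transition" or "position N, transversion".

Position 12 changes G→A. G is a purine and A is a purine, so this is a transition.

position 12, transition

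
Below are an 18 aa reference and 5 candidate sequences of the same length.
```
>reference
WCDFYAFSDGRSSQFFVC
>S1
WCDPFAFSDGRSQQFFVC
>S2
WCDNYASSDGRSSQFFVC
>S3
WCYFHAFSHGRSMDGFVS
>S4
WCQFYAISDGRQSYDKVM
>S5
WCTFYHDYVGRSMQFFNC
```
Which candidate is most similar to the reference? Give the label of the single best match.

S2

S1 differs at 3 positions; S2 differs at 2 positions; S3 differs at 7 positions; S4 differs at 7 positions; S5 differs at 7 positions. The closest is S2.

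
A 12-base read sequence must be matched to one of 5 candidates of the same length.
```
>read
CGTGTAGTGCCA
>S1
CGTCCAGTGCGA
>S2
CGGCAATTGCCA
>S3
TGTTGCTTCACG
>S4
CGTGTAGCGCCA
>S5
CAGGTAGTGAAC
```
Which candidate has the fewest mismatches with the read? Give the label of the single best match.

Hamming distances to read — S1: 3; S2: 4; S3: 8; S4: 1; S5: 5.
Smallest is S4 with 1 mismatch.

S4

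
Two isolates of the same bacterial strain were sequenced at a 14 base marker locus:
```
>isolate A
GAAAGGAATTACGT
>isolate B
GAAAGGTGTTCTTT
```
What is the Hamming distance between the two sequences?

Comparing position by position, 5 positions differ: 7 (A/T), 8 (A/G), 11 (A/C), 12 (C/T), 13 (G/T).

5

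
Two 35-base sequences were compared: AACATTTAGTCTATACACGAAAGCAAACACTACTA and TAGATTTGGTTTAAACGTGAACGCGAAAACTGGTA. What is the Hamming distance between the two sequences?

Comparing position by position, 12 positions differ: 1 (A/T), 3 (C/G), 8 (A/G), 11 (C/T), 14 (T/A), 17 (A/G), 18 (C/T), 22 (A/C), 25 (A/G), 28 (C/A), 32 (A/G), 33 (C/G).

12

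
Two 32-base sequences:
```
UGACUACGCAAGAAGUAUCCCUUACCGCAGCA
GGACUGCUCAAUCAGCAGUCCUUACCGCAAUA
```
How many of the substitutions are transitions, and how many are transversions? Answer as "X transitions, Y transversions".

Transitions (purine↔purine or pyrimidine↔pyrimidine): 6 A→G, 16 U→C, 19 C→U, 30 G→A, 31 C→U.
Transversions (purine↔pyrimidine): 1 U→G, 8 G→U, 12 G→U, 13 A→C, 18 U→G.

5 transitions, 5 transversions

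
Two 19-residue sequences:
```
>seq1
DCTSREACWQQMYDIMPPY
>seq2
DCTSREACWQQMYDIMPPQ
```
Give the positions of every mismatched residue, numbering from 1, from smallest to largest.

19

Scanning 1-based: 19: Y/Q.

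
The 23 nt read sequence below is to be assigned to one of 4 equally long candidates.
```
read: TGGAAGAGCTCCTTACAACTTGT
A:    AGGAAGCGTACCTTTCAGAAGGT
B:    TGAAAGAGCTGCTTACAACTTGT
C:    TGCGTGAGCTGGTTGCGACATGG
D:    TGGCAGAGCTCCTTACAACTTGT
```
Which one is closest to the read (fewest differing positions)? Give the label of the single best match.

D

Hamming distances to read — A: 9; B: 2; C: 9; D: 1.
Smallest is D with 1 mismatch.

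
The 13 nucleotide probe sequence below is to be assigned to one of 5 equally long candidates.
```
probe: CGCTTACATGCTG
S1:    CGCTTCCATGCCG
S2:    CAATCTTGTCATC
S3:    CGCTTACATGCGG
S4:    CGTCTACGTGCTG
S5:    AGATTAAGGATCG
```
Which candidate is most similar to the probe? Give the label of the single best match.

S3

Hamming distances to probe — S1: 2; S2: 9; S3: 1; S4: 3; S5: 8.
Smallest is S3 with 1 mismatch.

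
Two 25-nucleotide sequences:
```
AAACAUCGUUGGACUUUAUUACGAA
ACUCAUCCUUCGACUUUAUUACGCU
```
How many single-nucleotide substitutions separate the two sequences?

6

Comparing position by position, 6 bases differ: 2 (A/C), 3 (A/U), 8 (G/C), 11 (G/C), 24 (A/C), 25 (A/U).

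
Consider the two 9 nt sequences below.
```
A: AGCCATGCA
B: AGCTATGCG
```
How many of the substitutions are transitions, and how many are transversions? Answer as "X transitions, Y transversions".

Transitions (purine↔purine or pyrimidine↔pyrimidine): 4 C→T, 9 A→G.
Transversions (purine↔pyrimidine): none.

2 transitions, 0 transversions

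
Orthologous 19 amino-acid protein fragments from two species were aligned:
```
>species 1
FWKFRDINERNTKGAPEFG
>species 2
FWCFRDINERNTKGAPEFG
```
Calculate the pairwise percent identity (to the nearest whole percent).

95%

Mismatch at position 3 (1-based): 1 of 19.
Identical positions: 18/19 = 94.74% → 95%.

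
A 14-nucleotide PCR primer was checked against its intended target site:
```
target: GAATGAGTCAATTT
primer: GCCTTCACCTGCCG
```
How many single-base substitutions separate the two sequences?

Comparing position by position, 11 sites differ: 2 (A/C), 3 (A/C), 5 (G/T), 6 (A/C), 7 (G/A), 8 (T/C), 10 (A/T), 11 (A/G), 12 (T/C), 13 (T/C), 14 (T/G).

11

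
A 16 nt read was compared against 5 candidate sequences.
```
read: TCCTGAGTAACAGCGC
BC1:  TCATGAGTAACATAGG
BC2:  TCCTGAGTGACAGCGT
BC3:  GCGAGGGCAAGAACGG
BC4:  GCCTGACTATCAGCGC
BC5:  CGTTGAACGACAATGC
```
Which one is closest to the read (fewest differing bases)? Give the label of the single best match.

BC2

Hamming distances to read — BC1: 4; BC2: 2; BC3: 8; BC4: 3; BC5: 8.
Smallest is BC2 with 2 mismatches.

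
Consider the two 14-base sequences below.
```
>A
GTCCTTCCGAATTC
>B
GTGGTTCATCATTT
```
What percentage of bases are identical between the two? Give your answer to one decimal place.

57.1%

Mismatches at positions 3, 4, 8, 9, 10, 14 (1-based): 6 of 14.
Identical positions: 8/14 = 57.14% → 57.1%.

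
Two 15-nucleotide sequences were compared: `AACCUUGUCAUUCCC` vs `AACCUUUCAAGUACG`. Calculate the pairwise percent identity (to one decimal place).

60.0%

Mismatches at positions 7, 8, 9, 11, 13, 15 (1-based): 6 of 15.
Identical positions: 9/15 = 60% → 60.0%.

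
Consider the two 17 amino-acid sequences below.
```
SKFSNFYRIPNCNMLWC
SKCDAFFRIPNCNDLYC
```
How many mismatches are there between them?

Mismatches (1-based): position 3: F→C; position 4: S→D; position 5: N→A; position 7: Y→F; position 14: M→D; position 16: W→Y.

6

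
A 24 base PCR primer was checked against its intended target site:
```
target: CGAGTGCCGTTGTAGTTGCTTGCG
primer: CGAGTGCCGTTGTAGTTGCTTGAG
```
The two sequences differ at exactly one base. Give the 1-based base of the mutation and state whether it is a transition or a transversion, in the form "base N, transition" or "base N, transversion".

base 23, transversion

The sequences differ only at base 23: C→A (pyrimidine→purine), a transversion.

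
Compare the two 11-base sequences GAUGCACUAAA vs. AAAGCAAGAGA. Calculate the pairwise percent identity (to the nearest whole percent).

55%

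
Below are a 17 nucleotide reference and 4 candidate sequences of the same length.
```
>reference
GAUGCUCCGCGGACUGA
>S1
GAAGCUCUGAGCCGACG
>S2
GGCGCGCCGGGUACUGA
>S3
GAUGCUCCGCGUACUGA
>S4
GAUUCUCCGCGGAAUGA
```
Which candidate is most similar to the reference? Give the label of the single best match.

Hamming distances to reference — S1: 9; S2: 5; S3: 1; S4: 2.
Smallest is S3 with 1 mismatch.

S3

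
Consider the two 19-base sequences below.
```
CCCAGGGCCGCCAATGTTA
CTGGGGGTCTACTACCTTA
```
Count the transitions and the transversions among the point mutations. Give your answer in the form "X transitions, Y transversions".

4 transitions, 5 transversions

Mismatches (1-based):
position 2: C→T (pyrimidine→pyrimidine, transition)
position 3: C→G (pyrimidine→purine, transversion)
position 4: A→G (purine→purine, transition)
position 8: C→T (pyrimidine→pyrimidine, transition)
position 10: G→T (purine→pyrimidine, transversion)
position 11: C→A (pyrimidine→purine, transversion)
position 13: A→T (purine→pyrimidine, transversion)
position 15: T→C (pyrimidine→pyrimidine, transition)
position 16: G→C (purine→pyrimidine, transversion)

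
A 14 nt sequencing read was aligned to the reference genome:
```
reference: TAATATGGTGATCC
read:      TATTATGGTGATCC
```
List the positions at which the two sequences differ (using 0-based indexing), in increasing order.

2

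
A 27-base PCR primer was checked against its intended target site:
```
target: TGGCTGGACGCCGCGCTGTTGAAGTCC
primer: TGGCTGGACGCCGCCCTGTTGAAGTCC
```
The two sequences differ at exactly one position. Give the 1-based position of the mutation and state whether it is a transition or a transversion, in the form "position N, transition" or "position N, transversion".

Position 15 changes G→C. G is a purine and C is a pyrimidine, so this is a transversion.

position 15, transversion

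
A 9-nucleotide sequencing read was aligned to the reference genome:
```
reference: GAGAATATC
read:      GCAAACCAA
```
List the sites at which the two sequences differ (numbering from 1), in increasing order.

Differences at site 2 (A→C), site 3 (G→A), site 6 (T→C), site 7 (A→C), site 8 (T→A), site 9 (C→A).

2, 3, 6, 7, 8, 9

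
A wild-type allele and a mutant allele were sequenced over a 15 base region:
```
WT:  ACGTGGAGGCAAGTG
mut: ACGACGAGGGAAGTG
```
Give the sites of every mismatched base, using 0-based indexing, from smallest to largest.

3, 4, 9

Scanning 0-based: 3: T/A; 4: G/C; 9: C/G.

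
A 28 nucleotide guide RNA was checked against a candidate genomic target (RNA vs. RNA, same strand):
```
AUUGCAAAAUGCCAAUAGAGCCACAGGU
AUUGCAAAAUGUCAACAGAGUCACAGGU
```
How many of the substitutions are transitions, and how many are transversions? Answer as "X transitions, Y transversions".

3 transitions, 0 transversions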